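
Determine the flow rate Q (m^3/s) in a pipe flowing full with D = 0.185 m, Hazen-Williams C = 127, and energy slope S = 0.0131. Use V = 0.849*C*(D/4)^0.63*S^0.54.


For a full circular pipe, R = D/4 = 0.185/4 = 0.0462 m.
V = 0.849 * 127 * 0.0462^0.63 * 0.0131^0.54
  = 0.849 * 127 * 0.144218 * 0.096234
  = 1.4964 m/s.
Pipe area A = pi*D^2/4 = pi*0.185^2/4 = 0.0269 m^2.
Q = A * V = 0.0269 * 1.4964 = 0.0402 m^3/s.

0.0402


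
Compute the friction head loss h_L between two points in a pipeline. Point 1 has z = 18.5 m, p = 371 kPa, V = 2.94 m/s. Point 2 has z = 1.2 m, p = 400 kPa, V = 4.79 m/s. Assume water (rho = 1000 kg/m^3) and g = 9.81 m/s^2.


Total head at each section: H = z + p/(rho*g) + V^2/(2g).
H1 = 18.5 + 371*1000/(1000*9.81) + 2.94^2/(2*9.81)
   = 18.5 + 37.819 + 0.4406
   = 56.759 m.
H2 = 1.2 + 400*1000/(1000*9.81) + 4.79^2/(2*9.81)
   = 1.2 + 40.775 + 1.1694
   = 43.144 m.
h_L = H1 - H2 = 56.759 - 43.144 = 13.615 m.

13.615


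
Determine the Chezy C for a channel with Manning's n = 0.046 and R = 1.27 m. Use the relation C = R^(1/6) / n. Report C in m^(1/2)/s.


The Chezy coefficient relates to Manning's n through C = R^(1/6) / n.
R^(1/6) = 1.27^(1/6) = 1.04064.
C = 1.04064 / 0.046 = 22.62 m^(1/2)/s.

22.62


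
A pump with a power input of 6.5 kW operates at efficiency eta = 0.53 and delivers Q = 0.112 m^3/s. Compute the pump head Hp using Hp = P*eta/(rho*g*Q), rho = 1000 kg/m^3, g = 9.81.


Pump head formula: Hp = P * eta / (rho * g * Q).
Numerator: P * eta = 6.5 * 1000 * 0.53 = 3445.0 W.
Denominator: rho * g * Q = 1000 * 9.81 * 0.112 = 1098.72.
Hp = 3445.0 / 1098.72 = 3.14 m.

3.14


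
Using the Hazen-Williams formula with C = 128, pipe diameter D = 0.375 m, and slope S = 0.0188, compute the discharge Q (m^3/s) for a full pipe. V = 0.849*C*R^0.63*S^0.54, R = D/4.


For a full circular pipe, R = D/4 = 0.375/4 = 0.0938 m.
V = 0.849 * 128 * 0.0938^0.63 * 0.0188^0.54
  = 0.849 * 128 * 0.225083 * 0.116962
  = 2.8609 m/s.
Pipe area A = pi*D^2/4 = pi*0.375^2/4 = 0.1104 m^2.
Q = A * V = 0.1104 * 2.8609 = 0.316 m^3/s.

0.316


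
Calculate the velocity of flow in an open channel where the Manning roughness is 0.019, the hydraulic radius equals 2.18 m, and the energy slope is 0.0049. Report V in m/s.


Manning's equation gives V = (1/n) * R^(2/3) * S^(1/2).
First, compute R^(2/3) = 2.18^(2/3) = 1.6813.
Next, S^(1/2) = 0.0049^(1/2) = 0.07.
Then 1/n = 1/0.019 = 52.63.
V = 52.63 * 1.6813 * 0.07 = 6.1942 m/s.

6.1942


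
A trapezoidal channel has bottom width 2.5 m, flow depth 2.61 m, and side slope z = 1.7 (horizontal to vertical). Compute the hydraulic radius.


For a trapezoidal section with side slope z:
A = (b + z*y)*y = (2.5 + 1.7*2.61)*2.61 = 18.106 m^2.
P = b + 2*y*sqrt(1 + z^2) = 2.5 + 2*2.61*sqrt(1 + 1.7^2) = 12.795 m.
R = A/P = 18.106 / 12.795 = 1.415 m.

1.415


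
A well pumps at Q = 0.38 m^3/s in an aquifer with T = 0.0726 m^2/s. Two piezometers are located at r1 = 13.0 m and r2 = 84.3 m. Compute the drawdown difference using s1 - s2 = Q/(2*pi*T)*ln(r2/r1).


Thiem equation: s1 - s2 = Q/(2*pi*T) * ln(r2/r1).
ln(r2/r1) = ln(84.3/13.0) = 1.8694.
Q/(2*pi*T) = 0.38 / (2*pi*0.0726) = 0.38 / 0.4562 = 0.833.
s1 - s2 = 0.833 * 1.8694 = 1.5573 m.

1.5573


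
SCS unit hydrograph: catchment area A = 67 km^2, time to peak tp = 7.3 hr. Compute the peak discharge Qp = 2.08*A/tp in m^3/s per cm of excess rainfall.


SCS formula: Qp = 2.08 * A / tp.
Qp = 2.08 * 67 / 7.3
   = 139.36 / 7.3
   = 19.09 m^3/s per cm.

19.09


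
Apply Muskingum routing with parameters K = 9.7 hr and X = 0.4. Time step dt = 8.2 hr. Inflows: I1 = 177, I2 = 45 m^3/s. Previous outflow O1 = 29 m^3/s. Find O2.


Muskingum coefficients:
denom = 2*K*(1-X) + dt = 2*9.7*(1-0.4) + 8.2 = 19.84.
C0 = (dt - 2*K*X)/denom = (8.2 - 2*9.7*0.4)/19.84 = 0.0222.
C1 = (dt + 2*K*X)/denom = (8.2 + 2*9.7*0.4)/19.84 = 0.8044.
C2 = (2*K*(1-X) - dt)/denom = 0.1734.
O2 = C0*I2 + C1*I1 + C2*O1
   = 0.0222*45 + 0.8044*177 + 0.1734*29
   = 148.41 m^3/s.

148.41


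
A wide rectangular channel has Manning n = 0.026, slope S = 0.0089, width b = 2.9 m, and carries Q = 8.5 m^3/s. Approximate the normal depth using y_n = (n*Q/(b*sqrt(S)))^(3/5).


We use the wide-channel approximation y_n = (n*Q/(b*sqrt(S)))^(3/5).
sqrt(S) = sqrt(0.0089) = 0.09434.
Numerator: n*Q = 0.026 * 8.5 = 0.221.
Denominator: b*sqrt(S) = 2.9 * 0.09434 = 0.273586.
arg = 0.8078.
y_n = 0.8078^(3/5) = 0.8798 m.

0.8798


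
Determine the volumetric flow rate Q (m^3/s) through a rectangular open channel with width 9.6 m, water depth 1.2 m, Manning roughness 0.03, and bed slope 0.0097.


For a rectangular channel, the cross-sectional area A = b * y = 9.6 * 1.2 = 11.52 m^2.
The wetted perimeter P = b + 2y = 9.6 + 2*1.2 = 12.0 m.
Hydraulic radius R = A/P = 11.52/12.0 = 0.96 m.
Velocity V = (1/n)*R^(2/3)*S^(1/2) = (1/0.03)*0.96^(2/3)*0.0097^(1/2) = 3.1948 m/s.
Discharge Q = A * V = 11.52 * 3.1948 = 36.804 m^3/s.

36.804


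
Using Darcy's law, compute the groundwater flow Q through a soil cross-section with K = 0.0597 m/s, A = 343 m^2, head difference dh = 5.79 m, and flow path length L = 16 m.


Darcy's law: Q = K * A * i, where i = dh/L.
Hydraulic gradient i = 5.79 / 16 = 0.361875.
Q = 0.0597 * 343 * 0.361875
  = 7.4102 m^3/s.

7.4102


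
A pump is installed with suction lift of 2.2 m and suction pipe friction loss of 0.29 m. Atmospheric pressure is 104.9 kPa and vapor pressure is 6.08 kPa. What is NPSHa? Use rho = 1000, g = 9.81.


NPSHa = p_atm/(rho*g) - z_s - hf_s - p_vap/(rho*g).
p_atm/(rho*g) = 104.9*1000 / (1000*9.81) = 10.693 m.
p_vap/(rho*g) = 6.08*1000 / (1000*9.81) = 0.62 m.
NPSHa = 10.693 - 2.2 - 0.29 - 0.62
      = 7.58 m.

7.58


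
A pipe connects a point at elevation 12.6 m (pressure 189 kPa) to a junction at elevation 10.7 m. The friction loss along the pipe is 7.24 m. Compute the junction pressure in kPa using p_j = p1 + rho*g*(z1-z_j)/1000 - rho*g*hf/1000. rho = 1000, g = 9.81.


Junction pressure: p_j = p1 + rho*g*(z1 - z_j)/1000 - rho*g*hf/1000.
Elevation term = 1000*9.81*(12.6 - 10.7)/1000 = 18.639 kPa.
Friction term = 1000*9.81*7.24/1000 = 71.024 kPa.
p_j = 189 + 18.639 - 71.024 = 136.61 kPa.

136.61


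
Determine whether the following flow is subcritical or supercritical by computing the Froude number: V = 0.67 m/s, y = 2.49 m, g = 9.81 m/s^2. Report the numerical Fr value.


The Froude number is defined as Fr = V / sqrt(g*y).
g*y = 9.81 * 2.49 = 24.4269.
sqrt(g*y) = sqrt(24.4269) = 4.9424.
Fr = 0.67 / 4.9424 = 0.1356.
Since Fr < 1, the flow is subcritical.

0.1356


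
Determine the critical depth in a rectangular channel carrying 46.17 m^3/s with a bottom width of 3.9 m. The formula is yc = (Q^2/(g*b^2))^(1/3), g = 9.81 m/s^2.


Using yc = (Q^2 / (g * b^2))^(1/3):
Q^2 = 46.17^2 = 2131.67.
g * b^2 = 9.81 * 3.9^2 = 9.81 * 15.21 = 149.21.
Q^2 / (g*b^2) = 2131.67 / 149.21 = 14.2864.
yc = 14.2864^(1/3) = 2.4265 m.

2.4265


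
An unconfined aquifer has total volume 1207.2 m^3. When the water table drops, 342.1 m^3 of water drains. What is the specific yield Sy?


Specific yield Sy = Volume drained / Total volume.
Sy = 342.1 / 1207.2
   = 0.2834.

0.2834


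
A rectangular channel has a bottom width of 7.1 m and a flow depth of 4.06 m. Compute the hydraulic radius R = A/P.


For a rectangular section:
Flow area A = b * y = 7.1 * 4.06 = 28.83 m^2.
Wetted perimeter P = b + 2y = 7.1 + 2*4.06 = 15.22 m.
Hydraulic radius R = A/P = 28.83 / 15.22 = 1.894 m.

1.894


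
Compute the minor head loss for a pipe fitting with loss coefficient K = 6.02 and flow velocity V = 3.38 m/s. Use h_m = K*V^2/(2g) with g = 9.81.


Minor loss formula: h_m = K * V^2/(2g).
V^2 = 3.38^2 = 11.4244.
V^2/(2g) = 11.4244 / 19.62 = 0.5823 m.
h_m = 6.02 * 0.5823 = 3.5053 m.

3.5053


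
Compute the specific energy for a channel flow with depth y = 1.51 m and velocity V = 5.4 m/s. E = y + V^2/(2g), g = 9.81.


Specific energy E = y + V^2/(2g).
Velocity head = V^2/(2g) = 5.4^2 / (2*9.81) = 29.16 / 19.62 = 1.4862 m.
E = 1.51 + 1.4862 = 2.9962 m.

2.9962


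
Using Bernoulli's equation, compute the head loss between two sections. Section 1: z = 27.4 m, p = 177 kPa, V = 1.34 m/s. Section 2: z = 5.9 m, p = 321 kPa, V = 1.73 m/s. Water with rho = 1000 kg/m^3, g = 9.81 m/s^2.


Total head at each section: H = z + p/(rho*g) + V^2/(2g).
H1 = 27.4 + 177*1000/(1000*9.81) + 1.34^2/(2*9.81)
   = 27.4 + 18.043 + 0.0915
   = 45.534 m.
H2 = 5.9 + 321*1000/(1000*9.81) + 1.73^2/(2*9.81)
   = 5.9 + 32.722 + 0.1525
   = 38.774 m.
h_L = H1 - H2 = 45.534 - 38.774 = 6.76 m.

6.76


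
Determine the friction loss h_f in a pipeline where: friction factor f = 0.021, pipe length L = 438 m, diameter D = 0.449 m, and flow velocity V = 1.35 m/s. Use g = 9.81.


Darcy-Weisbach equation: h_f = f * (L/D) * V^2/(2g).
f * L/D = 0.021 * 438/0.449 = 20.4855.
V^2/(2g) = 1.35^2 / (2*9.81) = 1.8225 / 19.62 = 0.0929 m.
h_f = 20.4855 * 0.0929 = 1.903 m.

1.903


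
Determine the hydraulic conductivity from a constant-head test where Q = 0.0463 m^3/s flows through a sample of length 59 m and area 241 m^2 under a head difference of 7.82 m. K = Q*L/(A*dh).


From K = Q*L / (A*dh):
Numerator: Q*L = 0.0463 * 59 = 2.7317.
Denominator: A*dh = 241 * 7.82 = 1884.62.
K = 2.7317 / 1884.62 = 0.001449 m/s.

0.001449


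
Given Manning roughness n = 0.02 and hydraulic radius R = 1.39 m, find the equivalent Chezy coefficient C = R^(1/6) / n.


The Chezy coefficient relates to Manning's n through C = R^(1/6) / n.
R^(1/6) = 1.39^(1/6) = 1.056418.
C = 1.056418 / 0.02 = 52.82 m^(1/2)/s.

52.82


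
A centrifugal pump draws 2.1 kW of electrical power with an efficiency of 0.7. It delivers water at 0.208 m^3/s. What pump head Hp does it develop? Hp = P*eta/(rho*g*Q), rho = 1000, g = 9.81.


Pump head formula: Hp = P * eta / (rho * g * Q).
Numerator: P * eta = 2.1 * 1000 * 0.7 = 1470.0 W.
Denominator: rho * g * Q = 1000 * 9.81 * 0.208 = 2040.48.
Hp = 1470.0 / 2040.48 = 0.72 m.

0.72


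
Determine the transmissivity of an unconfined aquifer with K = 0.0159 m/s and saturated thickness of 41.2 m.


Transmissivity is defined as T = K * h.
T = 0.0159 * 41.2
  = 0.6551 m^2/s.

0.6551


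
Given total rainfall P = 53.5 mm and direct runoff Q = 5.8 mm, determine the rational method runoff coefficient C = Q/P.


The runoff coefficient C = runoff depth / rainfall depth.
C = 5.8 / 53.5
  = 0.1084.

0.1084


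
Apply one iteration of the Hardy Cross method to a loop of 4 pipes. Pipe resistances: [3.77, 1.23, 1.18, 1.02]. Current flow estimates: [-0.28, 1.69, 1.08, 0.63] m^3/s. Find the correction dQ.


Numerator terms (r*Q*|Q|): 3.77*-0.28*|-0.28| = -0.2956; 1.23*1.69*|1.69| = 3.513; 1.18*1.08*|1.08| = 1.3764; 1.02*0.63*|0.63| = 0.4048.
Sum of numerator = 4.9986.
Denominator terms (r*|Q|): 3.77*|-0.28| = 1.0556; 1.23*|1.69| = 2.0787; 1.18*|1.08| = 1.2744; 1.02*|0.63| = 0.6426.
2 * sum of denominator = 2 * 5.0513 = 10.1026.
dQ = -4.9986 / 10.1026 = -0.4948 m^3/s.

-0.4948


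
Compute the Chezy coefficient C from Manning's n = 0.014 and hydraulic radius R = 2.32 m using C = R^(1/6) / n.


The Chezy coefficient relates to Manning's n through C = R^(1/6) / n.
R^(1/6) = 2.32^(1/6) = 1.150574.
C = 1.150574 / 0.014 = 82.18 m^(1/2)/s.

82.18


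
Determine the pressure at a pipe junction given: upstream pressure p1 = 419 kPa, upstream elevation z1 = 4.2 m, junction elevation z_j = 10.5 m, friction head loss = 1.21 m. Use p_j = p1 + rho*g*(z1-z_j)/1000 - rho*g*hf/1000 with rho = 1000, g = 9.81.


Junction pressure: p_j = p1 + rho*g*(z1 - z_j)/1000 - rho*g*hf/1000.
Elevation term = 1000*9.81*(4.2 - 10.5)/1000 = -61.803 kPa.
Friction term = 1000*9.81*1.21/1000 = 11.87 kPa.
p_j = 419 + -61.803 - 11.87 = 345.33 kPa.

345.33


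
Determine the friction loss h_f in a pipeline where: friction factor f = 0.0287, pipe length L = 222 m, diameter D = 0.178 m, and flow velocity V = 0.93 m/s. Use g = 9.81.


Darcy-Weisbach equation: h_f = f * (L/D) * V^2/(2g).
f * L/D = 0.0287 * 222/0.178 = 35.7944.
V^2/(2g) = 0.93^2 / (2*9.81) = 0.8649 / 19.62 = 0.0441 m.
h_f = 35.7944 * 0.0441 = 1.578 m.

1.578


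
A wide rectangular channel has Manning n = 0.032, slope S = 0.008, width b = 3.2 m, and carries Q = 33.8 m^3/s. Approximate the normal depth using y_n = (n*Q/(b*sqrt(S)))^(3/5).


We use the wide-channel approximation y_n = (n*Q/(b*sqrt(S)))^(3/5).
sqrt(S) = sqrt(0.008) = 0.089443.
Numerator: n*Q = 0.032 * 33.8 = 1.0816.
Denominator: b*sqrt(S) = 3.2 * 0.089443 = 0.286218.
arg = 3.779.
y_n = 3.779^(3/5) = 2.2204 m.

2.2204


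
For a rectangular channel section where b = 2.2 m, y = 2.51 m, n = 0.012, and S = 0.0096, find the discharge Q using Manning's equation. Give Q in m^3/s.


For a rectangular channel, the cross-sectional area A = b * y = 2.2 * 2.51 = 5.52 m^2.
The wetted perimeter P = b + 2y = 2.2 + 2*2.51 = 7.22 m.
Hydraulic radius R = A/P = 5.52/7.22 = 0.7648 m.
Velocity V = (1/n)*R^(2/3)*S^(1/2) = (1/0.012)*0.7648^(2/3)*0.0096^(1/2) = 6.8285 m/s.
Discharge Q = A * V = 5.52 * 6.8285 = 37.707 m^3/s.

37.707


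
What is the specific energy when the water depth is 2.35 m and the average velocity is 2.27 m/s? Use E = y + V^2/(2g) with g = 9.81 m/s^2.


Specific energy E = y + V^2/(2g).
Velocity head = V^2/(2g) = 2.27^2 / (2*9.81) = 5.1529 / 19.62 = 0.2626 m.
E = 2.35 + 0.2626 = 2.6126 m.

2.6126


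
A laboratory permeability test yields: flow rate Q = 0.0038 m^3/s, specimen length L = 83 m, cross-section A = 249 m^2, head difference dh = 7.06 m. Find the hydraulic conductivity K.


From K = Q*L / (A*dh):
Numerator: Q*L = 0.0038 * 83 = 0.3154.
Denominator: A*dh = 249 * 7.06 = 1757.94.
K = 0.3154 / 1757.94 = 0.000179 m/s.

0.000179


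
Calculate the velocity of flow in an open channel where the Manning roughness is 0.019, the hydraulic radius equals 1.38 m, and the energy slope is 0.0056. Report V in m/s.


Manning's equation gives V = (1/n) * R^(2/3) * S^(1/2).
First, compute R^(2/3) = 1.38^(2/3) = 1.2395.
Next, S^(1/2) = 0.0056^(1/2) = 0.074833.
Then 1/n = 1/0.019 = 52.63.
V = 52.63 * 1.2395 * 0.074833 = 4.8819 m/s.

4.8819


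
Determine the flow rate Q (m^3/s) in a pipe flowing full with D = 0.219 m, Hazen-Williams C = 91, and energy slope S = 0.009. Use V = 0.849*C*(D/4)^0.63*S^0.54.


For a full circular pipe, R = D/4 = 0.219/4 = 0.0548 m.
V = 0.849 * 91 * 0.0548^0.63 * 0.009^0.54
  = 0.849 * 91 * 0.160392 * 0.078576
  = 0.9737 m/s.
Pipe area A = pi*D^2/4 = pi*0.219^2/4 = 0.0377 m^2.
Q = A * V = 0.0377 * 0.9737 = 0.0367 m^3/s.

0.0367


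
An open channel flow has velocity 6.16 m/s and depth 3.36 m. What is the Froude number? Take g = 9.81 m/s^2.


The Froude number is defined as Fr = V / sqrt(g*y).
g*y = 9.81 * 3.36 = 32.9616.
sqrt(g*y) = sqrt(32.9616) = 5.7412.
Fr = 6.16 / 5.7412 = 1.0729.

1.0729


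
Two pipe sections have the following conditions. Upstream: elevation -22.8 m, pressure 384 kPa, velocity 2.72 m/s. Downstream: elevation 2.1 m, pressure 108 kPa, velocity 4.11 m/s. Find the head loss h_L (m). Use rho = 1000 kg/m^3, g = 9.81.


Total head at each section: H = z + p/(rho*g) + V^2/(2g).
H1 = -22.8 + 384*1000/(1000*9.81) + 2.72^2/(2*9.81)
   = -22.8 + 39.144 + 0.3771
   = 16.721 m.
H2 = 2.1 + 108*1000/(1000*9.81) + 4.11^2/(2*9.81)
   = 2.1 + 11.009 + 0.861
   = 13.97 m.
h_L = H1 - H2 = 16.721 - 13.97 = 2.751 m.

2.751


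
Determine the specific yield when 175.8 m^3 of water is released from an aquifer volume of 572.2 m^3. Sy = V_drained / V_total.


Specific yield Sy = Volume drained / Total volume.
Sy = 175.8 / 572.2
   = 0.3072.

0.3072


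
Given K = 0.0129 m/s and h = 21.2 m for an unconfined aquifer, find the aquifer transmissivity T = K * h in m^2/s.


Transmissivity is defined as T = K * h.
T = 0.0129 * 21.2
  = 0.2735 m^2/s.

0.2735


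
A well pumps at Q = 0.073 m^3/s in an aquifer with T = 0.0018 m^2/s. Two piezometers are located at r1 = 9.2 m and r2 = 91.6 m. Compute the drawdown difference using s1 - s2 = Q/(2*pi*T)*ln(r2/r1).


Thiem equation: s1 - s2 = Q/(2*pi*T) * ln(r2/r1).
ln(r2/r1) = ln(91.6/9.2) = 2.2982.
Q/(2*pi*T) = 0.073 / (2*pi*0.0018) = 0.073 / 0.0113 = 6.4546.
s1 - s2 = 6.4546 * 2.2982 = 14.8342 m.

14.8342


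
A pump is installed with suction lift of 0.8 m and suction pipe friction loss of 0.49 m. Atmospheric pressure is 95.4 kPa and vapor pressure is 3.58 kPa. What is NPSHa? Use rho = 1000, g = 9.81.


NPSHa = p_atm/(rho*g) - z_s - hf_s - p_vap/(rho*g).
p_atm/(rho*g) = 95.4*1000 / (1000*9.81) = 9.725 m.
p_vap/(rho*g) = 3.58*1000 / (1000*9.81) = 0.365 m.
NPSHa = 9.725 - 0.8 - 0.49 - 0.365
      = 8.07 m.

8.07


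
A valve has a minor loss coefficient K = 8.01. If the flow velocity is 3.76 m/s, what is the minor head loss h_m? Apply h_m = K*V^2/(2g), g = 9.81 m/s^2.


Minor loss formula: h_m = K * V^2/(2g).
V^2 = 3.76^2 = 14.1376.
V^2/(2g) = 14.1376 / 19.62 = 0.7206 m.
h_m = 8.01 * 0.7206 = 5.7718 m.

5.7718


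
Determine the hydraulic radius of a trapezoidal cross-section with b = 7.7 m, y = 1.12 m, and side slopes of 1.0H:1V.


For a trapezoidal section with side slope z:
A = (b + z*y)*y = (7.7 + 1.0*1.12)*1.12 = 9.878 m^2.
P = b + 2*y*sqrt(1 + z^2) = 7.7 + 2*1.12*sqrt(1 + 1.0^2) = 10.868 m.
R = A/P = 9.878 / 10.868 = 0.909 m.

0.909


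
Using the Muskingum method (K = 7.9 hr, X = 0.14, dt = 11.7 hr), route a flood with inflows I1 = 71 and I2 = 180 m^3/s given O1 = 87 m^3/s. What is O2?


Muskingum coefficients:
denom = 2*K*(1-X) + dt = 2*7.9*(1-0.14) + 11.7 = 25.288.
C0 = (dt - 2*K*X)/denom = (11.7 - 2*7.9*0.14)/25.288 = 0.3752.
C1 = (dt + 2*K*X)/denom = (11.7 + 2*7.9*0.14)/25.288 = 0.5501.
C2 = (2*K*(1-X) - dt)/denom = 0.0747.
O2 = C0*I2 + C1*I1 + C2*O1
   = 0.3752*180 + 0.5501*71 + 0.0747*87
   = 113.09 m^3/s.

113.09


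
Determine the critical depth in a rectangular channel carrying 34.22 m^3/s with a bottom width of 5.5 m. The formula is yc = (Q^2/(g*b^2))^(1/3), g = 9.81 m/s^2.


Using yc = (Q^2 / (g * b^2))^(1/3):
Q^2 = 34.22^2 = 1171.01.
g * b^2 = 9.81 * 5.5^2 = 9.81 * 30.25 = 296.75.
Q^2 / (g*b^2) = 1171.01 / 296.75 = 3.9461.
yc = 3.9461^(1/3) = 1.5802 m.

1.5802


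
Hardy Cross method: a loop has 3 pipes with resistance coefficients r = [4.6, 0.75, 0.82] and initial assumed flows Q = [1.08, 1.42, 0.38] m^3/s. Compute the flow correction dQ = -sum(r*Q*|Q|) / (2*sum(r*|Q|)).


Numerator terms (r*Q*|Q|): 4.6*1.08*|1.08| = 5.3654; 0.75*1.42*|1.42| = 1.5123; 0.82*0.38*|0.38| = 0.1184.
Sum of numerator = 6.9961.
Denominator terms (r*|Q|): 4.6*|1.08| = 4.968; 0.75*|1.42| = 1.065; 0.82*|0.38| = 0.3116.
2 * sum of denominator = 2 * 6.3446 = 12.6892.
dQ = -6.9961 / 12.6892 = -0.5513 m^3/s.

-0.5513


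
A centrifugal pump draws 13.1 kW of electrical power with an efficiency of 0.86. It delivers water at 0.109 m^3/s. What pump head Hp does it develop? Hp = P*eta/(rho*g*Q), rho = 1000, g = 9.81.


Pump head formula: Hp = P * eta / (rho * g * Q).
Numerator: P * eta = 13.1 * 1000 * 0.86 = 11266.0 W.
Denominator: rho * g * Q = 1000 * 9.81 * 0.109 = 1069.29.
Hp = 11266.0 / 1069.29 = 10.54 m.

10.54


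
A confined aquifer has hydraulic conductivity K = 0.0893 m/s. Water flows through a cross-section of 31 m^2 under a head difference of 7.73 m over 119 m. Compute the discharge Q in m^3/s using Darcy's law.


Darcy's law: Q = K * A * i, where i = dh/L.
Hydraulic gradient i = 7.73 / 119 = 0.064958.
Q = 0.0893 * 31 * 0.064958
  = 0.1798 m^3/s.

0.1798


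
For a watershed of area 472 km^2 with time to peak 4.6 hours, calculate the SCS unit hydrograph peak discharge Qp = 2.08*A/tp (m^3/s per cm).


SCS formula: Qp = 2.08 * A / tp.
Qp = 2.08 * 472 / 4.6
   = 981.76 / 4.6
   = 213.43 m^3/s per cm.

213.43


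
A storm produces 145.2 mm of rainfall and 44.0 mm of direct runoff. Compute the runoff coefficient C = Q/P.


The runoff coefficient C = runoff depth / rainfall depth.
C = 44.0 / 145.2
  = 0.303.

0.303


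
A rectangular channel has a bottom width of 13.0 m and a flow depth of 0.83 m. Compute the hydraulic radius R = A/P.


For a rectangular section:
Flow area A = b * y = 13.0 * 0.83 = 10.79 m^2.
Wetted perimeter P = b + 2y = 13.0 + 2*0.83 = 14.66 m.
Hydraulic radius R = A/P = 10.79 / 14.66 = 0.736 m.

0.736


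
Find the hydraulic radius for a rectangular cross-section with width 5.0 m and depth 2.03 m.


For a rectangular section:
Flow area A = b * y = 5.0 * 2.03 = 10.15 m^2.
Wetted perimeter P = b + 2y = 5.0 + 2*2.03 = 9.06 m.
Hydraulic radius R = A/P = 10.15 / 9.06 = 1.1203 m.

1.1203


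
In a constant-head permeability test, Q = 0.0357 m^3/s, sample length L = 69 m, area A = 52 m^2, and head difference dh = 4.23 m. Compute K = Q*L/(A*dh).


From K = Q*L / (A*dh):
Numerator: Q*L = 0.0357 * 69 = 2.4633.
Denominator: A*dh = 52 * 4.23 = 219.96.
K = 2.4633 / 219.96 = 0.011199 m/s.

0.011199


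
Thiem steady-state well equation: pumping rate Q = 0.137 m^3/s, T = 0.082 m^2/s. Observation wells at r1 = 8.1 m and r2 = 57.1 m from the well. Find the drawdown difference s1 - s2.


Thiem equation: s1 - s2 = Q/(2*pi*T) * ln(r2/r1).
ln(r2/r1) = ln(57.1/8.1) = 1.9529.
Q/(2*pi*T) = 0.137 / (2*pi*0.082) = 0.137 / 0.5152 = 0.2659.
s1 - s2 = 0.2659 * 1.9529 = 0.5193 m.

0.5193


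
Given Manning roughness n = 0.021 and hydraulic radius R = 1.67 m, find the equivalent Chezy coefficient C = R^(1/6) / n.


The Chezy coefficient relates to Manning's n through C = R^(1/6) / n.
R^(1/6) = 1.67^(1/6) = 1.08923.
C = 1.08923 / 0.021 = 51.87 m^(1/2)/s.

51.87


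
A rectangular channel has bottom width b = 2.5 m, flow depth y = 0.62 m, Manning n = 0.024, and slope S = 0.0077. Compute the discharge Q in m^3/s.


For a rectangular channel, the cross-sectional area A = b * y = 2.5 * 0.62 = 1.55 m^2.
The wetted perimeter P = b + 2y = 2.5 + 2*0.62 = 3.74 m.
Hydraulic radius R = A/P = 1.55/3.74 = 0.4144 m.
Velocity V = (1/n)*R^(2/3)*S^(1/2) = (1/0.024)*0.4144^(2/3)*0.0077^(1/2) = 2.0324 m/s.
Discharge Q = A * V = 1.55 * 2.0324 = 3.15 m^3/s.

3.15


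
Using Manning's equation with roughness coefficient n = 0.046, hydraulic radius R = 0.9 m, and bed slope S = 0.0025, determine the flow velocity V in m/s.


Manning's equation gives V = (1/n) * R^(2/3) * S^(1/2).
First, compute R^(2/3) = 0.9^(2/3) = 0.9322.
Next, S^(1/2) = 0.0025^(1/2) = 0.05.
Then 1/n = 1/0.046 = 21.74.
V = 21.74 * 0.9322 * 0.05 = 1.0132 m/s.

1.0132


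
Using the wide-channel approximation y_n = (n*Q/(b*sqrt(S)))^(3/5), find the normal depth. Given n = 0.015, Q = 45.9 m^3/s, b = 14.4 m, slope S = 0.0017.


We use the wide-channel approximation y_n = (n*Q/(b*sqrt(S)))^(3/5).
sqrt(S) = sqrt(0.0017) = 0.041231.
Numerator: n*Q = 0.015 * 45.9 = 0.6885.
Denominator: b*sqrt(S) = 14.4 * 0.041231 = 0.593726.
arg = 1.1596.
y_n = 1.1596^(3/5) = 1.0929 m.

1.0929


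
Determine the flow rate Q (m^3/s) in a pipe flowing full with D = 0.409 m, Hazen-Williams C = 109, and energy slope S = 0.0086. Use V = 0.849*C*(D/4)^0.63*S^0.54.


For a full circular pipe, R = D/4 = 0.409/4 = 0.1022 m.
V = 0.849 * 109 * 0.1022^0.63 * 0.0086^0.54
  = 0.849 * 109 * 0.237732 * 0.076671
  = 1.6868 m/s.
Pipe area A = pi*D^2/4 = pi*0.409^2/4 = 0.1314 m^2.
Q = A * V = 0.1314 * 1.6868 = 0.2216 m^3/s.

0.2216


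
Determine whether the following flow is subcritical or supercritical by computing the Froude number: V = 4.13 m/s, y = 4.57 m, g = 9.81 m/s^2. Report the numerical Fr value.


The Froude number is defined as Fr = V / sqrt(g*y).
g*y = 9.81 * 4.57 = 44.8317.
sqrt(g*y) = sqrt(44.8317) = 6.6956.
Fr = 4.13 / 6.6956 = 0.6168.
Since Fr < 1, the flow is subcritical.

0.6168


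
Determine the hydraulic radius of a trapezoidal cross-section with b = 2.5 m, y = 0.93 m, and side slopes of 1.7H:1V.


For a trapezoidal section with side slope z:
A = (b + z*y)*y = (2.5 + 1.7*0.93)*0.93 = 3.795 m^2.
P = b + 2*y*sqrt(1 + z^2) = 2.5 + 2*0.93*sqrt(1 + 1.7^2) = 6.168 m.
R = A/P = 3.795 / 6.168 = 0.6153 m.

0.6153


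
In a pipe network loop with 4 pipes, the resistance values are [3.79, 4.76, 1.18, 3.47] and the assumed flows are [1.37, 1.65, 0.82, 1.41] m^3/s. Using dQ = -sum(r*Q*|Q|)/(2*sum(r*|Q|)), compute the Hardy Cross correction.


Numerator terms (r*Q*|Q|): 3.79*1.37*|1.37| = 7.1135; 4.76*1.65*|1.65| = 12.9591; 1.18*0.82*|0.82| = 0.7934; 3.47*1.41*|1.41| = 6.8987.
Sum of numerator = 27.7647.
Denominator terms (r*|Q|): 3.79*|1.37| = 5.1923; 4.76*|1.65| = 7.854; 1.18*|0.82| = 0.9676; 3.47*|1.41| = 4.8927.
2 * sum of denominator = 2 * 18.9066 = 37.8132.
dQ = -27.7647 / 37.8132 = -0.7343 m^3/s.

-0.7343


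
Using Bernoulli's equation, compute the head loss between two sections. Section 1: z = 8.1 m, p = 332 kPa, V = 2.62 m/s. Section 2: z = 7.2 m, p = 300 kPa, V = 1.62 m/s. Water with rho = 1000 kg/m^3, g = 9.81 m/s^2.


Total head at each section: H = z + p/(rho*g) + V^2/(2g).
H1 = 8.1 + 332*1000/(1000*9.81) + 2.62^2/(2*9.81)
   = 8.1 + 33.843 + 0.3499
   = 42.293 m.
H2 = 7.2 + 300*1000/(1000*9.81) + 1.62^2/(2*9.81)
   = 7.2 + 30.581 + 0.1338
   = 37.915 m.
h_L = H1 - H2 = 42.293 - 37.915 = 4.378 m.

4.378


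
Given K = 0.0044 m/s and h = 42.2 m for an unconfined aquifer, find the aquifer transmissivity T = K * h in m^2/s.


Transmissivity is defined as T = K * h.
T = 0.0044 * 42.2
  = 0.1857 m^2/s.

0.1857


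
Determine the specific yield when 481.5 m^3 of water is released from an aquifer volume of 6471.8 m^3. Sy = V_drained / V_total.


Specific yield Sy = Volume drained / Total volume.
Sy = 481.5 / 6471.8
   = 0.0744.

0.0744


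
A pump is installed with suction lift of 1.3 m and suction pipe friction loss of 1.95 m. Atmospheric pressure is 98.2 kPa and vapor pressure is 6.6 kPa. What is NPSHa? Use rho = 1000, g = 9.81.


NPSHa = p_atm/(rho*g) - z_s - hf_s - p_vap/(rho*g).
p_atm/(rho*g) = 98.2*1000 / (1000*9.81) = 10.01 m.
p_vap/(rho*g) = 6.6*1000 / (1000*9.81) = 0.673 m.
NPSHa = 10.01 - 1.3 - 1.95 - 0.673
      = 6.09 m.

6.09


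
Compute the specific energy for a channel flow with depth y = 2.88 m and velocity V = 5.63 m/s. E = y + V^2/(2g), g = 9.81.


Specific energy E = y + V^2/(2g).
Velocity head = V^2/(2g) = 5.63^2 / (2*9.81) = 31.6969 / 19.62 = 1.6155 m.
E = 2.88 + 1.6155 = 4.4955 m.

4.4955


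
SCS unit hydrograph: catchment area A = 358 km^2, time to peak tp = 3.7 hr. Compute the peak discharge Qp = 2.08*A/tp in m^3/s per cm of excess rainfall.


SCS formula: Qp = 2.08 * A / tp.
Qp = 2.08 * 358 / 3.7
   = 744.64 / 3.7
   = 201.25 m^3/s per cm.

201.25


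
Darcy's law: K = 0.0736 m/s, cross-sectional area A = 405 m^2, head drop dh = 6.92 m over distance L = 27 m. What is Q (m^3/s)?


Darcy's law: Q = K * A * i, where i = dh/L.
Hydraulic gradient i = 6.92 / 27 = 0.256296.
Q = 0.0736 * 405 * 0.256296
  = 7.6397 m^3/s.

7.6397


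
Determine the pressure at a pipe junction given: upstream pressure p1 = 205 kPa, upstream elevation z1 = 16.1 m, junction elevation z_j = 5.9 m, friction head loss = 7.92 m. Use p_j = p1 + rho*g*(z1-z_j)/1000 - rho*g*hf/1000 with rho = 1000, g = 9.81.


Junction pressure: p_j = p1 + rho*g*(z1 - z_j)/1000 - rho*g*hf/1000.
Elevation term = 1000*9.81*(16.1 - 5.9)/1000 = 100.062 kPa.
Friction term = 1000*9.81*7.92/1000 = 77.695 kPa.
p_j = 205 + 100.062 - 77.695 = 227.37 kPa.

227.37


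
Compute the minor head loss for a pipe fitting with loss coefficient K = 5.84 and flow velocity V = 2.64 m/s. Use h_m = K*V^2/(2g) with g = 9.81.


Minor loss formula: h_m = K * V^2/(2g).
V^2 = 2.64^2 = 6.9696.
V^2/(2g) = 6.9696 / 19.62 = 0.3552 m.
h_m = 5.84 * 0.3552 = 2.0745 m.

2.0745


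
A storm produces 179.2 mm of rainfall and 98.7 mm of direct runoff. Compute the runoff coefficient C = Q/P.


The runoff coefficient C = runoff depth / rainfall depth.
C = 98.7 / 179.2
  = 0.5508.

0.5508


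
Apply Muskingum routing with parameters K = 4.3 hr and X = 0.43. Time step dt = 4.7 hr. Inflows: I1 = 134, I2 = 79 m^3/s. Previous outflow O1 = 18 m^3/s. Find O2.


Muskingum coefficients:
denom = 2*K*(1-X) + dt = 2*4.3*(1-0.43) + 4.7 = 9.602.
C0 = (dt - 2*K*X)/denom = (4.7 - 2*4.3*0.43)/9.602 = 0.1044.
C1 = (dt + 2*K*X)/denom = (4.7 + 2*4.3*0.43)/9.602 = 0.8746.
C2 = (2*K*(1-X) - dt)/denom = 0.021.
O2 = C0*I2 + C1*I1 + C2*O1
   = 0.1044*79 + 0.8746*134 + 0.021*18
   = 125.82 m^3/s.

125.82


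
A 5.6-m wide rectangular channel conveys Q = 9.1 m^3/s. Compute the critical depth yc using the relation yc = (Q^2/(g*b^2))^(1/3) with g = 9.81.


Using yc = (Q^2 / (g * b^2))^(1/3):
Q^2 = 9.1^2 = 82.81.
g * b^2 = 9.81 * 5.6^2 = 9.81 * 31.36 = 307.64.
Q^2 / (g*b^2) = 82.81 / 307.64 = 0.2692.
yc = 0.2692^(1/3) = 0.6457 m.

0.6457


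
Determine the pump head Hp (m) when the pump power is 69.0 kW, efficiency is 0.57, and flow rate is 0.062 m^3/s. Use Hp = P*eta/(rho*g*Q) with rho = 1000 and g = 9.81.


Pump head formula: Hp = P * eta / (rho * g * Q).
Numerator: P * eta = 69.0 * 1000 * 0.57 = 39330.0 W.
Denominator: rho * g * Q = 1000 * 9.81 * 0.062 = 608.22.
Hp = 39330.0 / 608.22 = 64.66 m.

64.66


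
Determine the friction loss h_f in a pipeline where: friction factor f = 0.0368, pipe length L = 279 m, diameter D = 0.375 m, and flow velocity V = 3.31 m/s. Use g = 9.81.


Darcy-Weisbach equation: h_f = f * (L/D) * V^2/(2g).
f * L/D = 0.0368 * 279/0.375 = 27.3792.
V^2/(2g) = 3.31^2 / (2*9.81) = 10.9561 / 19.62 = 0.5584 m.
h_f = 27.3792 * 0.5584 = 15.289 m.

15.289


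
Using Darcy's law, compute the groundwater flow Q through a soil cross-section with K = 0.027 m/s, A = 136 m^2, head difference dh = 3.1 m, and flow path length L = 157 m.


Darcy's law: Q = K * A * i, where i = dh/L.
Hydraulic gradient i = 3.1 / 157 = 0.019745.
Q = 0.027 * 136 * 0.019745
  = 0.0725 m^3/s.

0.0725


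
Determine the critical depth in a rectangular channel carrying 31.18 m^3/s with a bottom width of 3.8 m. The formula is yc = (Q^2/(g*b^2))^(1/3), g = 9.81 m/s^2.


Using yc = (Q^2 / (g * b^2))^(1/3):
Q^2 = 31.18^2 = 972.19.
g * b^2 = 9.81 * 3.8^2 = 9.81 * 14.44 = 141.66.
Q^2 / (g*b^2) = 972.19 / 141.66 = 6.8628.
yc = 6.8628^(1/3) = 1.9004 m.

1.9004


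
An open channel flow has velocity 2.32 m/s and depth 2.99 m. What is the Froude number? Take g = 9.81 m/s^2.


The Froude number is defined as Fr = V / sqrt(g*y).
g*y = 9.81 * 2.99 = 29.3319.
sqrt(g*y) = sqrt(29.3319) = 5.4159.
Fr = 2.32 / 5.4159 = 0.4284.

0.4284


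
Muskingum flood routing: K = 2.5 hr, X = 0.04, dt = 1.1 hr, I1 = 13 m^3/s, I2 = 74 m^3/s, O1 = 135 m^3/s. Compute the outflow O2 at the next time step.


Muskingum coefficients:
denom = 2*K*(1-X) + dt = 2*2.5*(1-0.04) + 1.1 = 5.9.
C0 = (dt - 2*K*X)/denom = (1.1 - 2*2.5*0.04)/5.9 = 0.1525.
C1 = (dt + 2*K*X)/denom = (1.1 + 2*2.5*0.04)/5.9 = 0.2203.
C2 = (2*K*(1-X) - dt)/denom = 0.6271.
O2 = C0*I2 + C1*I1 + C2*O1
   = 0.1525*74 + 0.2203*13 + 0.6271*135
   = 98.81 m^3/s.

98.81


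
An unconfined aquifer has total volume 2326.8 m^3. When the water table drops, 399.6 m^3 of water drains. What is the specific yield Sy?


Specific yield Sy = Volume drained / Total volume.
Sy = 399.6 / 2326.8
   = 0.1717.

0.1717


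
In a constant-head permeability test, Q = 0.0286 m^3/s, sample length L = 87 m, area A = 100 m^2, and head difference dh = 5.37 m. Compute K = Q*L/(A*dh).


From K = Q*L / (A*dh):
Numerator: Q*L = 0.0286 * 87 = 2.4882.
Denominator: A*dh = 100 * 5.37 = 537.0.
K = 2.4882 / 537.0 = 0.004634 m/s.

0.004634


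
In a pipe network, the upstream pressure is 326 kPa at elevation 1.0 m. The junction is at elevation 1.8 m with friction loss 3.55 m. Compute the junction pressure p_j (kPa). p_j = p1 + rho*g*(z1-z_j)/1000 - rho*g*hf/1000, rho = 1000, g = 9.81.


Junction pressure: p_j = p1 + rho*g*(z1 - z_j)/1000 - rho*g*hf/1000.
Elevation term = 1000*9.81*(1.0 - 1.8)/1000 = -7.848 kPa.
Friction term = 1000*9.81*3.55/1000 = 34.825 kPa.
p_j = 326 + -7.848 - 34.825 = 283.33 kPa.

283.33


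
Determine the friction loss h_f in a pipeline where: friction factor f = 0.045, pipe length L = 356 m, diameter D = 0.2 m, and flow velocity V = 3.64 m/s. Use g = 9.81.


Darcy-Weisbach equation: h_f = f * (L/D) * V^2/(2g).
f * L/D = 0.045 * 356/0.2 = 80.1.
V^2/(2g) = 3.64^2 / (2*9.81) = 13.2496 / 19.62 = 0.6753 m.
h_f = 80.1 * 0.6753 = 54.092 m.

54.092


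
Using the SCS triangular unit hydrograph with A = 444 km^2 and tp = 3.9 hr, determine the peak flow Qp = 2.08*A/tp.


SCS formula: Qp = 2.08 * A / tp.
Qp = 2.08 * 444 / 3.9
   = 923.52 / 3.9
   = 236.8 m^3/s per cm.

236.8


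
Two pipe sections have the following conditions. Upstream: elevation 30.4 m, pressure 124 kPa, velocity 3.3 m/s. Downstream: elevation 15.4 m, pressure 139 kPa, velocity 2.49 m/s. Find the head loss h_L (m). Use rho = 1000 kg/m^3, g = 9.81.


Total head at each section: H = z + p/(rho*g) + V^2/(2g).
H1 = 30.4 + 124*1000/(1000*9.81) + 3.3^2/(2*9.81)
   = 30.4 + 12.64 + 0.555
   = 43.595 m.
H2 = 15.4 + 139*1000/(1000*9.81) + 2.49^2/(2*9.81)
   = 15.4 + 14.169 + 0.316
   = 29.885 m.
h_L = H1 - H2 = 43.595 - 29.885 = 13.71 m.

13.71


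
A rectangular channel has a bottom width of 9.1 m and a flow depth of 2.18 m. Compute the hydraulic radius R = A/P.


For a rectangular section:
Flow area A = b * y = 9.1 * 2.18 = 19.84 m^2.
Wetted perimeter P = b + 2y = 9.1 + 2*2.18 = 13.46 m.
Hydraulic radius R = A/P = 19.84 / 13.46 = 1.4738 m.

1.4738


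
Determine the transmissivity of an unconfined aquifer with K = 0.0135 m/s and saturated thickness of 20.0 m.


Transmissivity is defined as T = K * h.
T = 0.0135 * 20.0
  = 0.27 m^2/s.

0.27


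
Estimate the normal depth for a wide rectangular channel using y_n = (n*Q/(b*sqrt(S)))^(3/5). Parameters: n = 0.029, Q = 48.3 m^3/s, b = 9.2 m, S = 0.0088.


We use the wide-channel approximation y_n = (n*Q/(b*sqrt(S)))^(3/5).
sqrt(S) = sqrt(0.0088) = 0.093808.
Numerator: n*Q = 0.029 * 48.3 = 1.4007.
Denominator: b*sqrt(S) = 9.2 * 0.093808 = 0.863034.
arg = 1.623.
y_n = 1.623^(3/5) = 1.3372 m.

1.3372


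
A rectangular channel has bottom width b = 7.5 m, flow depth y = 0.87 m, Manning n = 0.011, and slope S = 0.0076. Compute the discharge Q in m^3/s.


For a rectangular channel, the cross-sectional area A = b * y = 7.5 * 0.87 = 6.53 m^2.
The wetted perimeter P = b + 2y = 7.5 + 2*0.87 = 9.24 m.
Hydraulic radius R = A/P = 6.53/9.24 = 0.7062 m.
Velocity V = (1/n)*R^(2/3)*S^(1/2) = (1/0.011)*0.7062^(2/3)*0.0076^(1/2) = 6.2847 m/s.
Discharge Q = A * V = 6.53 * 6.2847 = 41.008 m^3/s.

41.008


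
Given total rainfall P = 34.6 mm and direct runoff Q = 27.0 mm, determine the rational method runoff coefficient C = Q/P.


The runoff coefficient C = runoff depth / rainfall depth.
C = 27.0 / 34.6
  = 0.7803.

0.7803


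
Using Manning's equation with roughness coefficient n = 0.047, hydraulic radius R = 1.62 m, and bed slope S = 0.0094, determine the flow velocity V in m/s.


Manning's equation gives V = (1/n) * R^(2/3) * S^(1/2).
First, compute R^(2/3) = 1.62^(2/3) = 1.3794.
Next, S^(1/2) = 0.0094^(1/2) = 0.096954.
Then 1/n = 1/0.047 = 21.28.
V = 21.28 * 1.3794 * 0.096954 = 2.8454 m/s.

2.8454


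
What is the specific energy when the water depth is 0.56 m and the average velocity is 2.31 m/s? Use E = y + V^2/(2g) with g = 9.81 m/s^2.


Specific energy E = y + V^2/(2g).
Velocity head = V^2/(2g) = 2.31^2 / (2*9.81) = 5.3361 / 19.62 = 0.272 m.
E = 0.56 + 0.272 = 0.832 m.

0.832


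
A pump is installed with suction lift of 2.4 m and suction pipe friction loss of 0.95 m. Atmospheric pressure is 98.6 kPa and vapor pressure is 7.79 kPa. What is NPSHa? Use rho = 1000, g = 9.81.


NPSHa = p_atm/(rho*g) - z_s - hf_s - p_vap/(rho*g).
p_atm/(rho*g) = 98.6*1000 / (1000*9.81) = 10.051 m.
p_vap/(rho*g) = 7.79*1000 / (1000*9.81) = 0.794 m.
NPSHa = 10.051 - 2.4 - 0.95 - 0.794
      = 5.91 m.

5.91


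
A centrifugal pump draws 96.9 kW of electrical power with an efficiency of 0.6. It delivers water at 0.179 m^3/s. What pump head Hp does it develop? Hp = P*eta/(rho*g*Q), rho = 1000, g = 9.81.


Pump head formula: Hp = P * eta / (rho * g * Q).
Numerator: P * eta = 96.9 * 1000 * 0.6 = 58140.0 W.
Denominator: rho * g * Q = 1000 * 9.81 * 0.179 = 1755.99.
Hp = 58140.0 / 1755.99 = 33.11 m.

33.11


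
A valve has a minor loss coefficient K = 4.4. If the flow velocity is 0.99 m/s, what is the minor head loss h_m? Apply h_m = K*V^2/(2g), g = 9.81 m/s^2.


Minor loss formula: h_m = K * V^2/(2g).
V^2 = 0.99^2 = 0.9801.
V^2/(2g) = 0.9801 / 19.62 = 0.05 m.
h_m = 4.4 * 0.05 = 0.2198 m.

0.2198


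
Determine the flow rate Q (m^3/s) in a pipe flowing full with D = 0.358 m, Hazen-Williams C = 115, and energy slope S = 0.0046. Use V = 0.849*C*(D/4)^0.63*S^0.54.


For a full circular pipe, R = D/4 = 0.358/4 = 0.0895 m.
V = 0.849 * 115 * 0.0895^0.63 * 0.0046^0.54
  = 0.849 * 115 * 0.218599 * 0.054688
  = 1.1672 m/s.
Pipe area A = pi*D^2/4 = pi*0.358^2/4 = 0.1007 m^2.
Q = A * V = 0.1007 * 1.1672 = 0.1175 m^3/s.

0.1175


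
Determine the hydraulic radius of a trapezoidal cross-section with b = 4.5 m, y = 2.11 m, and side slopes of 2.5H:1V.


For a trapezoidal section with side slope z:
A = (b + z*y)*y = (4.5 + 2.5*2.11)*2.11 = 20.625 m^2.
P = b + 2*y*sqrt(1 + z^2) = 4.5 + 2*2.11*sqrt(1 + 2.5^2) = 15.863 m.
R = A/P = 20.625 / 15.863 = 1.3002 m.

1.3002


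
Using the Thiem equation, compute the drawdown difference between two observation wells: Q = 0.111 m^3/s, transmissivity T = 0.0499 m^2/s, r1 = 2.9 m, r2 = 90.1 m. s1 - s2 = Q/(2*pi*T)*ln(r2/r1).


Thiem equation: s1 - s2 = Q/(2*pi*T) * ln(r2/r1).
ln(r2/r1) = ln(90.1/2.9) = 3.4362.
Q/(2*pi*T) = 0.111 / (2*pi*0.0499) = 0.111 / 0.3135 = 0.354.
s1 - s2 = 0.354 * 3.4362 = 1.2165 m.

1.2165


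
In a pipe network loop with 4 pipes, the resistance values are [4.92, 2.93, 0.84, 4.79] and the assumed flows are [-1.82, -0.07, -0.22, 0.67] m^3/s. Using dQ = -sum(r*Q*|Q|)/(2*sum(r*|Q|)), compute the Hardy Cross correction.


Numerator terms (r*Q*|Q|): 4.92*-1.82*|-1.82| = -16.297; 2.93*-0.07*|-0.07| = -0.0144; 0.84*-0.22*|-0.22| = -0.0407; 4.79*0.67*|0.67| = 2.1502.
Sum of numerator = -14.2018.
Denominator terms (r*|Q|): 4.92*|-1.82| = 8.9544; 2.93*|-0.07| = 0.2051; 0.84*|-0.22| = 0.1848; 4.79*|0.67| = 3.2093.
2 * sum of denominator = 2 * 12.5536 = 25.1072.
dQ = --14.2018 / 25.1072 = 0.5656 m^3/s.

0.5656


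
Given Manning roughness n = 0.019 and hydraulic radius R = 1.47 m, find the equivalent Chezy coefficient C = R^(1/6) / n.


The Chezy coefficient relates to Manning's n through C = R^(1/6) / n.
R^(1/6) = 1.47^(1/6) = 1.066317.
C = 1.066317 / 0.019 = 56.12 m^(1/2)/s.

56.12


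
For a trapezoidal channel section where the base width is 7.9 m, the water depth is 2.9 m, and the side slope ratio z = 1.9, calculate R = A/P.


For a trapezoidal section with side slope z:
A = (b + z*y)*y = (7.9 + 1.9*2.9)*2.9 = 38.889 m^2.
P = b + 2*y*sqrt(1 + z^2) = 7.9 + 2*2.9*sqrt(1 + 1.9^2) = 20.353 m.
R = A/P = 38.889 / 20.353 = 1.9107 m.

1.9107


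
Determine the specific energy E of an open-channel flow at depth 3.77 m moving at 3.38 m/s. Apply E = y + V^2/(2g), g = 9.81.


Specific energy E = y + V^2/(2g).
Velocity head = V^2/(2g) = 3.38^2 / (2*9.81) = 11.4244 / 19.62 = 0.5823 m.
E = 3.77 + 0.5823 = 4.3523 m.

4.3523


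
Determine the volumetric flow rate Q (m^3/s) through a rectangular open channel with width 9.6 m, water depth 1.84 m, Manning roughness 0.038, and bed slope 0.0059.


For a rectangular channel, the cross-sectional area A = b * y = 9.6 * 1.84 = 17.66 m^2.
The wetted perimeter P = b + 2y = 9.6 + 2*1.84 = 13.28 m.
Hydraulic radius R = A/P = 17.66/13.28 = 1.3301 m.
Velocity V = (1/n)*R^(2/3)*S^(1/2) = (1/0.038)*1.3301^(2/3)*0.0059^(1/2) = 2.4448 m/s.
Discharge Q = A * V = 17.66 * 2.4448 = 43.184 m^3/s.

43.184


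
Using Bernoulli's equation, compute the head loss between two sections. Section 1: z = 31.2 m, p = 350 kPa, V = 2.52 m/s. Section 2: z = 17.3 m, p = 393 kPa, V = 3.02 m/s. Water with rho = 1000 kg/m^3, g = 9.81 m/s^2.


Total head at each section: H = z + p/(rho*g) + V^2/(2g).
H1 = 31.2 + 350*1000/(1000*9.81) + 2.52^2/(2*9.81)
   = 31.2 + 35.678 + 0.3237
   = 67.202 m.
H2 = 17.3 + 393*1000/(1000*9.81) + 3.02^2/(2*9.81)
   = 17.3 + 40.061 + 0.4649
   = 57.826 m.
h_L = H1 - H2 = 67.202 - 57.826 = 9.376 m.

9.376
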